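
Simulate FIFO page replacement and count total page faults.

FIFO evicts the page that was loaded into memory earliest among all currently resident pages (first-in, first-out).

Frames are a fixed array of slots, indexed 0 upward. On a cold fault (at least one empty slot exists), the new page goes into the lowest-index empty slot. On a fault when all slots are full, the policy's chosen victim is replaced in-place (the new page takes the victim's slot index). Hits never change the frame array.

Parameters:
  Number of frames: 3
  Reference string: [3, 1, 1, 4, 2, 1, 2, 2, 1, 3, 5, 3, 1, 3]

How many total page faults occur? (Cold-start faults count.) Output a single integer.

Answer: 7

Derivation:
Step 0: ref 3 → FAULT, frames=[3,-,-]
Step 1: ref 1 → FAULT, frames=[3,1,-]
Step 2: ref 1 → HIT, frames=[3,1,-]
Step 3: ref 4 → FAULT, frames=[3,1,4]
Step 4: ref 2 → FAULT (evict 3), frames=[2,1,4]
Step 5: ref 1 → HIT, frames=[2,1,4]
Step 6: ref 2 → HIT, frames=[2,1,4]
Step 7: ref 2 → HIT, frames=[2,1,4]
Step 8: ref 1 → HIT, frames=[2,1,4]
Step 9: ref 3 → FAULT (evict 1), frames=[2,3,4]
Step 10: ref 5 → FAULT (evict 4), frames=[2,3,5]
Step 11: ref 3 → HIT, frames=[2,3,5]
Step 12: ref 1 → FAULT (evict 2), frames=[1,3,5]
Step 13: ref 3 → HIT, frames=[1,3,5]
Total faults: 7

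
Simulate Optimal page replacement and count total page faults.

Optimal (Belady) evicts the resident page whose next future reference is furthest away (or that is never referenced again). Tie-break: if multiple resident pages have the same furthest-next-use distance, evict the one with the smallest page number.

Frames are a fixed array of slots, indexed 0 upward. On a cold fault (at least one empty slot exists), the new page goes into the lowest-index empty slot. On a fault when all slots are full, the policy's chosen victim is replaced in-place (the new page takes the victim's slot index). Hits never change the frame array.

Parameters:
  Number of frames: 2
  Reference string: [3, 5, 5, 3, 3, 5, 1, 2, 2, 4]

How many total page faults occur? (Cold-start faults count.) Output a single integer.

Answer: 5

Derivation:
Step 0: ref 3 → FAULT, frames=[3,-]
Step 1: ref 5 → FAULT, frames=[3,5]
Step 2: ref 5 → HIT, frames=[3,5]
Step 3: ref 3 → HIT, frames=[3,5]
Step 4: ref 3 → HIT, frames=[3,5]
Step 5: ref 5 → HIT, frames=[3,5]
Step 6: ref 1 → FAULT (evict 3), frames=[1,5]
Step 7: ref 2 → FAULT (evict 1), frames=[2,5]
Step 8: ref 2 → HIT, frames=[2,5]
Step 9: ref 4 → FAULT (evict 2), frames=[4,5]
Total faults: 5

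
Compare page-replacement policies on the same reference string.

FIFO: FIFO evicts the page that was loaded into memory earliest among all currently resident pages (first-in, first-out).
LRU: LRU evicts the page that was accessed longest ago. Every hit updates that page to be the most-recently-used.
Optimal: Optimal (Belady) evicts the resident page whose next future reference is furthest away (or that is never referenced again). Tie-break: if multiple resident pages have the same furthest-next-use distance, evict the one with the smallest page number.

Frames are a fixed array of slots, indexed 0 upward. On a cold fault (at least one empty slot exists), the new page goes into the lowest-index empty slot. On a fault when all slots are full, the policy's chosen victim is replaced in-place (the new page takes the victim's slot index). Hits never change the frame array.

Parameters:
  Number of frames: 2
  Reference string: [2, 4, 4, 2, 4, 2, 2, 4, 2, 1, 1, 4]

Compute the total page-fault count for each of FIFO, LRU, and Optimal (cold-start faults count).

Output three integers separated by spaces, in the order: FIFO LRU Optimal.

Answer: 3 4 3

Derivation:
--- FIFO ---
  step 0: ref 2 -> FAULT, frames=[2,-] (faults so far: 1)
  step 1: ref 4 -> FAULT, frames=[2,4] (faults so far: 2)
  step 2: ref 4 -> HIT, frames=[2,4] (faults so far: 2)
  step 3: ref 2 -> HIT, frames=[2,4] (faults so far: 2)
  step 4: ref 4 -> HIT, frames=[2,4] (faults so far: 2)
  step 5: ref 2 -> HIT, frames=[2,4] (faults so far: 2)
  step 6: ref 2 -> HIT, frames=[2,4] (faults so far: 2)
  step 7: ref 4 -> HIT, frames=[2,4] (faults so far: 2)
  step 8: ref 2 -> HIT, frames=[2,4] (faults so far: 2)
  step 9: ref 1 -> FAULT, evict 2, frames=[1,4] (faults so far: 3)
  step 10: ref 1 -> HIT, frames=[1,4] (faults so far: 3)
  step 11: ref 4 -> HIT, frames=[1,4] (faults so far: 3)
  FIFO total faults: 3
--- LRU ---
  step 0: ref 2 -> FAULT, frames=[2,-] (faults so far: 1)
  step 1: ref 4 -> FAULT, frames=[2,4] (faults so far: 2)
  step 2: ref 4 -> HIT, frames=[2,4] (faults so far: 2)
  step 3: ref 2 -> HIT, frames=[2,4] (faults so far: 2)
  step 4: ref 4 -> HIT, frames=[2,4] (faults so far: 2)
  step 5: ref 2 -> HIT, frames=[2,4] (faults so far: 2)
  step 6: ref 2 -> HIT, frames=[2,4] (faults so far: 2)
  step 7: ref 4 -> HIT, frames=[2,4] (faults so far: 2)
  step 8: ref 2 -> HIT, frames=[2,4] (faults so far: 2)
  step 9: ref 1 -> FAULT, evict 4, frames=[2,1] (faults so far: 3)
  step 10: ref 1 -> HIT, frames=[2,1] (faults so far: 3)
  step 11: ref 4 -> FAULT, evict 2, frames=[4,1] (faults so far: 4)
  LRU total faults: 4
--- Optimal ---
  step 0: ref 2 -> FAULT, frames=[2,-] (faults so far: 1)
  step 1: ref 4 -> FAULT, frames=[2,4] (faults so far: 2)
  step 2: ref 4 -> HIT, frames=[2,4] (faults so far: 2)
  step 3: ref 2 -> HIT, frames=[2,4] (faults so far: 2)
  step 4: ref 4 -> HIT, frames=[2,4] (faults so far: 2)
  step 5: ref 2 -> HIT, frames=[2,4] (faults so far: 2)
  step 6: ref 2 -> HIT, frames=[2,4] (faults so far: 2)
  step 7: ref 4 -> HIT, frames=[2,4] (faults so far: 2)
  step 8: ref 2 -> HIT, frames=[2,4] (faults so far: 2)
  step 9: ref 1 -> FAULT, evict 2, frames=[1,4] (faults so far: 3)
  step 10: ref 1 -> HIT, frames=[1,4] (faults so far: 3)
  step 11: ref 4 -> HIT, frames=[1,4] (faults so far: 3)
  Optimal total faults: 3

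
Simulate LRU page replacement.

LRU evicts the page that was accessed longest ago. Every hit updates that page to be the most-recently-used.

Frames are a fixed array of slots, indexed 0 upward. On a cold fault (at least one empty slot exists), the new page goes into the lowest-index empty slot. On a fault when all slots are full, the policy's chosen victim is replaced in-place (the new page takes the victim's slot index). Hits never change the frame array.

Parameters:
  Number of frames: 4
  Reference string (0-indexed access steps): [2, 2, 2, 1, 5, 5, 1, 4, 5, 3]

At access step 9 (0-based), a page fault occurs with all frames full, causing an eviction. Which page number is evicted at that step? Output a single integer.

Answer: 2

Derivation:
Step 0: ref 2 -> FAULT, frames=[2,-,-,-]
Step 1: ref 2 -> HIT, frames=[2,-,-,-]
Step 2: ref 2 -> HIT, frames=[2,-,-,-]
Step 3: ref 1 -> FAULT, frames=[2,1,-,-]
Step 4: ref 5 -> FAULT, frames=[2,1,5,-]
Step 5: ref 5 -> HIT, frames=[2,1,5,-]
Step 6: ref 1 -> HIT, frames=[2,1,5,-]
Step 7: ref 4 -> FAULT, frames=[2,1,5,4]
Step 8: ref 5 -> HIT, frames=[2,1,5,4]
Step 9: ref 3 -> FAULT, evict 2, frames=[3,1,5,4]
At step 9: evicted page 2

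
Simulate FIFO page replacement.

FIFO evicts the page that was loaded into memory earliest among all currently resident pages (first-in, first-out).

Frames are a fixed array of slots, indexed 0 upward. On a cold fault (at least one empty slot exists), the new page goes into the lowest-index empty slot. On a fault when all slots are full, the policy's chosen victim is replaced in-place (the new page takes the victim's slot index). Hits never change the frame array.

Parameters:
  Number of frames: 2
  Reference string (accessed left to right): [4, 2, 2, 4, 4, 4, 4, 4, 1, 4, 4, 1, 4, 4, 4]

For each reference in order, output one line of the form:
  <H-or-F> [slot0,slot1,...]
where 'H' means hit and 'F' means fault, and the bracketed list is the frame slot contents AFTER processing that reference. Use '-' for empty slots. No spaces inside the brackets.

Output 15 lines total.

F [4,-]
F [4,2]
H [4,2]
H [4,2]
H [4,2]
H [4,2]
H [4,2]
H [4,2]
F [1,2]
F [1,4]
H [1,4]
H [1,4]
H [1,4]
H [1,4]
H [1,4]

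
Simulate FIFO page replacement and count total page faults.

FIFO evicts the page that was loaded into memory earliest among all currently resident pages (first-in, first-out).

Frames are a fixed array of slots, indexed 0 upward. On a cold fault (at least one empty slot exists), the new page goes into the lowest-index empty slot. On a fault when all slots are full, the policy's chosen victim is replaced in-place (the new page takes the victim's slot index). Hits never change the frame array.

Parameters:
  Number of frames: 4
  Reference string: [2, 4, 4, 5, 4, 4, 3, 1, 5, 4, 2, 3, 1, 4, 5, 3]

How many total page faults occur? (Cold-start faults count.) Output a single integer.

Step 0: ref 2 → FAULT, frames=[2,-,-,-]
Step 1: ref 4 → FAULT, frames=[2,4,-,-]
Step 2: ref 4 → HIT, frames=[2,4,-,-]
Step 3: ref 5 → FAULT, frames=[2,4,5,-]
Step 4: ref 4 → HIT, frames=[2,4,5,-]
Step 5: ref 4 → HIT, frames=[2,4,5,-]
Step 6: ref 3 → FAULT, frames=[2,4,5,3]
Step 7: ref 1 → FAULT (evict 2), frames=[1,4,5,3]
Step 8: ref 5 → HIT, frames=[1,4,5,3]
Step 9: ref 4 → HIT, frames=[1,4,5,3]
Step 10: ref 2 → FAULT (evict 4), frames=[1,2,5,3]
Step 11: ref 3 → HIT, frames=[1,2,5,3]
Step 12: ref 1 → HIT, frames=[1,2,5,3]
Step 13: ref 4 → FAULT (evict 5), frames=[1,2,4,3]
Step 14: ref 5 → FAULT (evict 3), frames=[1,2,4,5]
Step 15: ref 3 → FAULT (evict 1), frames=[3,2,4,5]
Total faults: 9

Answer: 9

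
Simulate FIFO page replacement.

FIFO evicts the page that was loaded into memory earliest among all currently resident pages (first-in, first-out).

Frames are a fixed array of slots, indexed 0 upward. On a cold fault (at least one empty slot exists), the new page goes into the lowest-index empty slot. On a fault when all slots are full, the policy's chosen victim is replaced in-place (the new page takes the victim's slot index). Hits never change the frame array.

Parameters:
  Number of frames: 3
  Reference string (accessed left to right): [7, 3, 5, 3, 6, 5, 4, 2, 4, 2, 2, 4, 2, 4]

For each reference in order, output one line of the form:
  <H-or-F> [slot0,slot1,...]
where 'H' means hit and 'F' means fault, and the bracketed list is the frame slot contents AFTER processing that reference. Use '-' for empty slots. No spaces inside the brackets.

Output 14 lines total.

F [7,-,-]
F [7,3,-]
F [7,3,5]
H [7,3,5]
F [6,3,5]
H [6,3,5]
F [6,4,5]
F [6,4,2]
H [6,4,2]
H [6,4,2]
H [6,4,2]
H [6,4,2]
H [6,4,2]
H [6,4,2]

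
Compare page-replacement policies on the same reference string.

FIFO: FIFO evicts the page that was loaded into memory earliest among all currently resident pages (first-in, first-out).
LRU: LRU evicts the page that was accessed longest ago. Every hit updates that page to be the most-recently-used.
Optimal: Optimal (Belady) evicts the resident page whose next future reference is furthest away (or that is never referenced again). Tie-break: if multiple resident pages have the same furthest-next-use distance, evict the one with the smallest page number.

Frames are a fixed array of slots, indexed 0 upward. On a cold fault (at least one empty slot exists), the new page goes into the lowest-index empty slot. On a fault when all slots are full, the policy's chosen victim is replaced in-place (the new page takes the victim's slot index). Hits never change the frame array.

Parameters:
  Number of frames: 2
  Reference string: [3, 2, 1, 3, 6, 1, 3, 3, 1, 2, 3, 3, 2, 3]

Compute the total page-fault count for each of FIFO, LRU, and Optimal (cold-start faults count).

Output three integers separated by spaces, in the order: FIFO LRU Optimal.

--- FIFO ---
  step 0: ref 3 -> FAULT, frames=[3,-] (faults so far: 1)
  step 1: ref 2 -> FAULT, frames=[3,2] (faults so far: 2)
  step 2: ref 1 -> FAULT, evict 3, frames=[1,2] (faults so far: 3)
  step 3: ref 3 -> FAULT, evict 2, frames=[1,3] (faults so far: 4)
  step 4: ref 6 -> FAULT, evict 1, frames=[6,3] (faults so far: 5)
  step 5: ref 1 -> FAULT, evict 3, frames=[6,1] (faults so far: 6)
  step 6: ref 3 -> FAULT, evict 6, frames=[3,1] (faults so far: 7)
  step 7: ref 3 -> HIT, frames=[3,1] (faults so far: 7)
  step 8: ref 1 -> HIT, frames=[3,1] (faults so far: 7)
  step 9: ref 2 -> FAULT, evict 1, frames=[3,2] (faults so far: 8)
  step 10: ref 3 -> HIT, frames=[3,2] (faults so far: 8)
  step 11: ref 3 -> HIT, frames=[3,2] (faults so far: 8)
  step 12: ref 2 -> HIT, frames=[3,2] (faults so far: 8)
  step 13: ref 3 -> HIT, frames=[3,2] (faults so far: 8)
  FIFO total faults: 8
--- LRU ---
  step 0: ref 3 -> FAULT, frames=[3,-] (faults so far: 1)
  step 1: ref 2 -> FAULT, frames=[3,2] (faults so far: 2)
  step 2: ref 1 -> FAULT, evict 3, frames=[1,2] (faults so far: 3)
  step 3: ref 3 -> FAULT, evict 2, frames=[1,3] (faults so far: 4)
  step 4: ref 6 -> FAULT, evict 1, frames=[6,3] (faults so far: 5)
  step 5: ref 1 -> FAULT, evict 3, frames=[6,1] (faults so far: 6)
  step 6: ref 3 -> FAULT, evict 6, frames=[3,1] (faults so far: 7)
  step 7: ref 3 -> HIT, frames=[3,1] (faults so far: 7)
  step 8: ref 1 -> HIT, frames=[3,1] (faults so far: 7)
  step 9: ref 2 -> FAULT, evict 3, frames=[2,1] (faults so far: 8)
  step 10: ref 3 -> FAULT, evict 1, frames=[2,3] (faults so far: 9)
  step 11: ref 3 -> HIT, frames=[2,3] (faults so far: 9)
  step 12: ref 2 -> HIT, frames=[2,3] (faults so far: 9)
  step 13: ref 3 -> HIT, frames=[2,3] (faults so far: 9)
  LRU total faults: 9
--- Optimal ---
  step 0: ref 3 -> FAULT, frames=[3,-] (faults so far: 1)
  step 1: ref 2 -> FAULT, frames=[3,2] (faults so far: 2)
  step 2: ref 1 -> FAULT, evict 2, frames=[3,1] (faults so far: 3)
  step 3: ref 3 -> HIT, frames=[3,1] (faults so far: 3)
  step 4: ref 6 -> FAULT, evict 3, frames=[6,1] (faults so far: 4)
  step 5: ref 1 -> HIT, frames=[6,1] (faults so far: 4)
  step 6: ref 3 -> FAULT, evict 6, frames=[3,1] (faults so far: 5)
  step 7: ref 3 -> HIT, frames=[3,1] (faults so far: 5)
  step 8: ref 1 -> HIT, frames=[3,1] (faults so far: 5)
  step 9: ref 2 -> FAULT, evict 1, frames=[3,2] (faults so far: 6)
  step 10: ref 3 -> HIT, frames=[3,2] (faults so far: 6)
  step 11: ref 3 -> HIT, frames=[3,2] (faults so far: 6)
  step 12: ref 2 -> HIT, frames=[3,2] (faults so far: 6)
  step 13: ref 3 -> HIT, frames=[3,2] (faults so far: 6)
  Optimal total faults: 6

Answer: 8 9 6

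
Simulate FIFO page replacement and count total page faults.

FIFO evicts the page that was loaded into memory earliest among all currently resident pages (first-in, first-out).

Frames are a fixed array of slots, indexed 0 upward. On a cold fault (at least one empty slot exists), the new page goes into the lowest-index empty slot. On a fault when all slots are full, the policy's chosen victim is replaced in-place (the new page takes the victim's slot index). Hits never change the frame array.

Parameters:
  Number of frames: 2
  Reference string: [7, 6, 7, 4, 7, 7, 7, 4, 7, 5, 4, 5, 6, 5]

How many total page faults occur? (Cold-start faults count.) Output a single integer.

Step 0: ref 7 → FAULT, frames=[7,-]
Step 1: ref 6 → FAULT, frames=[7,6]
Step 2: ref 7 → HIT, frames=[7,6]
Step 3: ref 4 → FAULT (evict 7), frames=[4,6]
Step 4: ref 7 → FAULT (evict 6), frames=[4,7]
Step 5: ref 7 → HIT, frames=[4,7]
Step 6: ref 7 → HIT, frames=[4,7]
Step 7: ref 4 → HIT, frames=[4,7]
Step 8: ref 7 → HIT, frames=[4,7]
Step 9: ref 5 → FAULT (evict 4), frames=[5,7]
Step 10: ref 4 → FAULT (evict 7), frames=[5,4]
Step 11: ref 5 → HIT, frames=[5,4]
Step 12: ref 6 → FAULT (evict 5), frames=[6,4]
Step 13: ref 5 → FAULT (evict 4), frames=[6,5]
Total faults: 8

Answer: 8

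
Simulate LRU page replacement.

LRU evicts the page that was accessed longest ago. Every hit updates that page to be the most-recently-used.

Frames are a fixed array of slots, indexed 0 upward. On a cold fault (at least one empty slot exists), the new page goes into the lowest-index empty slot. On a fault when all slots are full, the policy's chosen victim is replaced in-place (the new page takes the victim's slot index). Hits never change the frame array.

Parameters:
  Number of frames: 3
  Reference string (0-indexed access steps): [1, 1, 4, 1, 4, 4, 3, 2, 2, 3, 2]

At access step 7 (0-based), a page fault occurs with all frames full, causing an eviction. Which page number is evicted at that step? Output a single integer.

Answer: 1

Derivation:
Step 0: ref 1 -> FAULT, frames=[1,-,-]
Step 1: ref 1 -> HIT, frames=[1,-,-]
Step 2: ref 4 -> FAULT, frames=[1,4,-]
Step 3: ref 1 -> HIT, frames=[1,4,-]
Step 4: ref 4 -> HIT, frames=[1,4,-]
Step 5: ref 4 -> HIT, frames=[1,4,-]
Step 6: ref 3 -> FAULT, frames=[1,4,3]
Step 7: ref 2 -> FAULT, evict 1, frames=[2,4,3]
At step 7: evicted page 1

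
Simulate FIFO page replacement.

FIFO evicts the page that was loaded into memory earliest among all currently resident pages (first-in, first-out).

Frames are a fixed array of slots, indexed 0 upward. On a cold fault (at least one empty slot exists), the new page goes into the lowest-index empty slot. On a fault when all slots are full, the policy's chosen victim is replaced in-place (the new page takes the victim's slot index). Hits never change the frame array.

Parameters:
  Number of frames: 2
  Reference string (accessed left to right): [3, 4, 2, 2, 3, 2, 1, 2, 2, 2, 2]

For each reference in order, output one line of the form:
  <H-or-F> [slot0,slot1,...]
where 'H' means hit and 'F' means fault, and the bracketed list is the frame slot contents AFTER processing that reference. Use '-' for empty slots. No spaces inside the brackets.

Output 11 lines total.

F [3,-]
F [3,4]
F [2,4]
H [2,4]
F [2,3]
H [2,3]
F [1,3]
F [1,2]
H [1,2]
H [1,2]
H [1,2]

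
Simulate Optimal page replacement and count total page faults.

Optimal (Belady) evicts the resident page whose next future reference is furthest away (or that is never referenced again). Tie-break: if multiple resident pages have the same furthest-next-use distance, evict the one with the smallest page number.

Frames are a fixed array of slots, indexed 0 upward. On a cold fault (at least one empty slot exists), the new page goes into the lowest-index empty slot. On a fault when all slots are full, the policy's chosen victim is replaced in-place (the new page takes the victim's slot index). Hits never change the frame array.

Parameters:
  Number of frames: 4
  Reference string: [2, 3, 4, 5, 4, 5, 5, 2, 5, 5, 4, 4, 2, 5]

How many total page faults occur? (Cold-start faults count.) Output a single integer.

Answer: 4

Derivation:
Step 0: ref 2 → FAULT, frames=[2,-,-,-]
Step 1: ref 3 → FAULT, frames=[2,3,-,-]
Step 2: ref 4 → FAULT, frames=[2,3,4,-]
Step 3: ref 5 → FAULT, frames=[2,3,4,5]
Step 4: ref 4 → HIT, frames=[2,3,4,5]
Step 5: ref 5 → HIT, frames=[2,3,4,5]
Step 6: ref 5 → HIT, frames=[2,3,4,5]
Step 7: ref 2 → HIT, frames=[2,3,4,5]
Step 8: ref 5 → HIT, frames=[2,3,4,5]
Step 9: ref 5 → HIT, frames=[2,3,4,5]
Step 10: ref 4 → HIT, frames=[2,3,4,5]
Step 11: ref 4 → HIT, frames=[2,3,4,5]
Step 12: ref 2 → HIT, frames=[2,3,4,5]
Step 13: ref 5 → HIT, frames=[2,3,4,5]
Total faults: 4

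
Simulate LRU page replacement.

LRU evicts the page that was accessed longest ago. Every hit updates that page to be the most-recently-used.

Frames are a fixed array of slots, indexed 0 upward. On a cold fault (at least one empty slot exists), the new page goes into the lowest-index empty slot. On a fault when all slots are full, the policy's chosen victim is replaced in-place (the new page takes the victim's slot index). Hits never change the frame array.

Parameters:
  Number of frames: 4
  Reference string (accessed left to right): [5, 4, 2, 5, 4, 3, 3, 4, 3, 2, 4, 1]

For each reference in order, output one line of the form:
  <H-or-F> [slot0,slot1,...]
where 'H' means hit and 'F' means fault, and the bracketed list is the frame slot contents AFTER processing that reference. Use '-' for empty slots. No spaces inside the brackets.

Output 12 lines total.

F [5,-,-,-]
F [5,4,-,-]
F [5,4,2,-]
H [5,4,2,-]
H [5,4,2,-]
F [5,4,2,3]
H [5,4,2,3]
H [5,4,2,3]
H [5,4,2,3]
H [5,4,2,3]
H [5,4,2,3]
F [1,4,2,3]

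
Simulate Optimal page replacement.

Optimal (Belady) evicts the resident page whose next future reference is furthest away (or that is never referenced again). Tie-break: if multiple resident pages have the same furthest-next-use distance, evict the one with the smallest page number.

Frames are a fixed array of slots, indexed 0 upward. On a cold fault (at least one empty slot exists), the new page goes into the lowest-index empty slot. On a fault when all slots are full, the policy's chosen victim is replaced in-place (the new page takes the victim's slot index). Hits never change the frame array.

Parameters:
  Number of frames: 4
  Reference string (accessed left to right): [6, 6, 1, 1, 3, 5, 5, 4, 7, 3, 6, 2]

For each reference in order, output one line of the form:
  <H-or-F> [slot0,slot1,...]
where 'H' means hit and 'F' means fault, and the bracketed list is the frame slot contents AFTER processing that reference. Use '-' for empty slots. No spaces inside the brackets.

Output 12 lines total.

F [6,-,-,-]
H [6,-,-,-]
F [6,1,-,-]
H [6,1,-,-]
F [6,1,3,-]
F [6,1,3,5]
H [6,1,3,5]
F [6,4,3,5]
F [6,7,3,5]
H [6,7,3,5]
H [6,7,3,5]
F [6,7,2,5]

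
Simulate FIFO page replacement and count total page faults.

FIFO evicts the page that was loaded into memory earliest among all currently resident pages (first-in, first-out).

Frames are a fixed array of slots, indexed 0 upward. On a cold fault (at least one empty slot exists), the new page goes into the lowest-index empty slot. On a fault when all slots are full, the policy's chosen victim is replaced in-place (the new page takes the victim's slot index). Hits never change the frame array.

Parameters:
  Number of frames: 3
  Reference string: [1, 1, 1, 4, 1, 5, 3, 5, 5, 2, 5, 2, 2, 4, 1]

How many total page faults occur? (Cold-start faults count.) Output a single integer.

Step 0: ref 1 → FAULT, frames=[1,-,-]
Step 1: ref 1 → HIT, frames=[1,-,-]
Step 2: ref 1 → HIT, frames=[1,-,-]
Step 3: ref 4 → FAULT, frames=[1,4,-]
Step 4: ref 1 → HIT, frames=[1,4,-]
Step 5: ref 5 → FAULT, frames=[1,4,5]
Step 6: ref 3 → FAULT (evict 1), frames=[3,4,5]
Step 7: ref 5 → HIT, frames=[3,4,5]
Step 8: ref 5 → HIT, frames=[3,4,5]
Step 9: ref 2 → FAULT (evict 4), frames=[3,2,5]
Step 10: ref 5 → HIT, frames=[3,2,5]
Step 11: ref 2 → HIT, frames=[3,2,5]
Step 12: ref 2 → HIT, frames=[3,2,5]
Step 13: ref 4 → FAULT (evict 5), frames=[3,2,4]
Step 14: ref 1 → FAULT (evict 3), frames=[1,2,4]
Total faults: 7

Answer: 7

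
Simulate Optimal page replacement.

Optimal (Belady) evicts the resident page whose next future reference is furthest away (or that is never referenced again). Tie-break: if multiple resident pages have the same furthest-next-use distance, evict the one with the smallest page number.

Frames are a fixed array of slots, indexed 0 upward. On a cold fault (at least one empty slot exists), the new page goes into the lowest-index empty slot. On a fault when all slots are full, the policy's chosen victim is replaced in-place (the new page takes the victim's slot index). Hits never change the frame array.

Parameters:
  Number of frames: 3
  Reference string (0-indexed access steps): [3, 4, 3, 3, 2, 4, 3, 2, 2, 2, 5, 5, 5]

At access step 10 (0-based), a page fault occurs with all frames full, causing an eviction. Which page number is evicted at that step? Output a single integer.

Answer: 2

Derivation:
Step 0: ref 3 -> FAULT, frames=[3,-,-]
Step 1: ref 4 -> FAULT, frames=[3,4,-]
Step 2: ref 3 -> HIT, frames=[3,4,-]
Step 3: ref 3 -> HIT, frames=[3,4,-]
Step 4: ref 2 -> FAULT, frames=[3,4,2]
Step 5: ref 4 -> HIT, frames=[3,4,2]
Step 6: ref 3 -> HIT, frames=[3,4,2]
Step 7: ref 2 -> HIT, frames=[3,4,2]
Step 8: ref 2 -> HIT, frames=[3,4,2]
Step 9: ref 2 -> HIT, frames=[3,4,2]
Step 10: ref 5 -> FAULT, evict 2, frames=[3,4,5]
At step 10: evicted page 2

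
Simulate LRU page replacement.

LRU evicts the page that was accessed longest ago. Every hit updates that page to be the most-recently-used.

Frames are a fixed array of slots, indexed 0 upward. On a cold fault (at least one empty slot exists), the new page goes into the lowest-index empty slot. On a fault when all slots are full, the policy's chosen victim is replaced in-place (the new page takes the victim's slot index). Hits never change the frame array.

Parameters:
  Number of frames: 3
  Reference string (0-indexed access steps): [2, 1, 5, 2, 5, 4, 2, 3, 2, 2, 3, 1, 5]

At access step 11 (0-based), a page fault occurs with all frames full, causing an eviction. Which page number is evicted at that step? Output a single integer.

Step 0: ref 2 -> FAULT, frames=[2,-,-]
Step 1: ref 1 -> FAULT, frames=[2,1,-]
Step 2: ref 5 -> FAULT, frames=[2,1,5]
Step 3: ref 2 -> HIT, frames=[2,1,5]
Step 4: ref 5 -> HIT, frames=[2,1,5]
Step 5: ref 4 -> FAULT, evict 1, frames=[2,4,5]
Step 6: ref 2 -> HIT, frames=[2,4,5]
Step 7: ref 3 -> FAULT, evict 5, frames=[2,4,3]
Step 8: ref 2 -> HIT, frames=[2,4,3]
Step 9: ref 2 -> HIT, frames=[2,4,3]
Step 10: ref 3 -> HIT, frames=[2,4,3]
Step 11: ref 1 -> FAULT, evict 4, frames=[2,1,3]
At step 11: evicted page 4

Answer: 4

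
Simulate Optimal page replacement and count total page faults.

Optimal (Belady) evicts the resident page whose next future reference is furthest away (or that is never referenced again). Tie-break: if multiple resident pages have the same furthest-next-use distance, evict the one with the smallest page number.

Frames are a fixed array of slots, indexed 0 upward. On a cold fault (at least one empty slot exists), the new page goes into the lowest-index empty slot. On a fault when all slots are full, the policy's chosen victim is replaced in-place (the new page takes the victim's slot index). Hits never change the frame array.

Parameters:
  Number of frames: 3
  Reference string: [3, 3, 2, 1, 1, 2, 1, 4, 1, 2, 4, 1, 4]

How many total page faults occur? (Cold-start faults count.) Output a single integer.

Step 0: ref 3 → FAULT, frames=[3,-,-]
Step 1: ref 3 → HIT, frames=[3,-,-]
Step 2: ref 2 → FAULT, frames=[3,2,-]
Step 3: ref 1 → FAULT, frames=[3,2,1]
Step 4: ref 1 → HIT, frames=[3,2,1]
Step 5: ref 2 → HIT, frames=[3,2,1]
Step 6: ref 1 → HIT, frames=[3,2,1]
Step 7: ref 4 → FAULT (evict 3), frames=[4,2,1]
Step 8: ref 1 → HIT, frames=[4,2,1]
Step 9: ref 2 → HIT, frames=[4,2,1]
Step 10: ref 4 → HIT, frames=[4,2,1]
Step 11: ref 1 → HIT, frames=[4,2,1]
Step 12: ref 4 → HIT, frames=[4,2,1]
Total faults: 4

Answer: 4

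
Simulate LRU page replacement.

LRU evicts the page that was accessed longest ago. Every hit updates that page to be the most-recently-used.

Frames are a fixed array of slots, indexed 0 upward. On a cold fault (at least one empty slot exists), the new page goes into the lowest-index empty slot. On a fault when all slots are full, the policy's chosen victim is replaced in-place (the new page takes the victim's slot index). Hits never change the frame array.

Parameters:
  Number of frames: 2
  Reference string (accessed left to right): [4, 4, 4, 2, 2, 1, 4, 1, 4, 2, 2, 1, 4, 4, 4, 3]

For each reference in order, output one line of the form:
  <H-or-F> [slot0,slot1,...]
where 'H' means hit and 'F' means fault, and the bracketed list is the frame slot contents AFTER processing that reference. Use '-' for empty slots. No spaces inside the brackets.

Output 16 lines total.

F [4,-]
H [4,-]
H [4,-]
F [4,2]
H [4,2]
F [1,2]
F [1,4]
H [1,4]
H [1,4]
F [2,4]
H [2,4]
F [2,1]
F [4,1]
H [4,1]
H [4,1]
F [4,3]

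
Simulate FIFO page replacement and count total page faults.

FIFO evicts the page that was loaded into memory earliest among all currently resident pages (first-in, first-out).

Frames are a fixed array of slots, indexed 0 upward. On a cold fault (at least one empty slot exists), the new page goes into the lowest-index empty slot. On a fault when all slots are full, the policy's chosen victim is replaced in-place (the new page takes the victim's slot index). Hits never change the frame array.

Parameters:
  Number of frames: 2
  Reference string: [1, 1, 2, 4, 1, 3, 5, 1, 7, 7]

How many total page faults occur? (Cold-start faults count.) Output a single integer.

Answer: 8

Derivation:
Step 0: ref 1 → FAULT, frames=[1,-]
Step 1: ref 1 → HIT, frames=[1,-]
Step 2: ref 2 → FAULT, frames=[1,2]
Step 3: ref 4 → FAULT (evict 1), frames=[4,2]
Step 4: ref 1 → FAULT (evict 2), frames=[4,1]
Step 5: ref 3 → FAULT (evict 4), frames=[3,1]
Step 6: ref 5 → FAULT (evict 1), frames=[3,5]
Step 7: ref 1 → FAULT (evict 3), frames=[1,5]
Step 8: ref 7 → FAULT (evict 5), frames=[1,7]
Step 9: ref 7 → HIT, frames=[1,7]
Total faults: 8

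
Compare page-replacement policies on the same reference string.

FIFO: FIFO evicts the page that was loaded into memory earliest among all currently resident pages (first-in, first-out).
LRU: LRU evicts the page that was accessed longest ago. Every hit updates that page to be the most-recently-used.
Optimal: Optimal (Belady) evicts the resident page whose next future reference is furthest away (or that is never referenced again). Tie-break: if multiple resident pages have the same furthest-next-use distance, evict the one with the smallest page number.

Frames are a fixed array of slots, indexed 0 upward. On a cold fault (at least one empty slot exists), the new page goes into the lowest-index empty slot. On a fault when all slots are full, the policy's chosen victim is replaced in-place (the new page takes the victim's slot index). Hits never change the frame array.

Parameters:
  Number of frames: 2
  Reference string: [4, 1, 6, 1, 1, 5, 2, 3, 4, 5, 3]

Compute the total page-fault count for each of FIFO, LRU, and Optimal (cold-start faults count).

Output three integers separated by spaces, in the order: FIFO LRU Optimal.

--- FIFO ---
  step 0: ref 4 -> FAULT, frames=[4,-] (faults so far: 1)
  step 1: ref 1 -> FAULT, frames=[4,1] (faults so far: 2)
  step 2: ref 6 -> FAULT, evict 4, frames=[6,1] (faults so far: 3)
  step 3: ref 1 -> HIT, frames=[6,1] (faults so far: 3)
  step 4: ref 1 -> HIT, frames=[6,1] (faults so far: 3)
  step 5: ref 5 -> FAULT, evict 1, frames=[6,5] (faults so far: 4)
  step 6: ref 2 -> FAULT, evict 6, frames=[2,5] (faults so far: 5)
  step 7: ref 3 -> FAULT, evict 5, frames=[2,3] (faults so far: 6)
  step 8: ref 4 -> FAULT, evict 2, frames=[4,3] (faults so far: 7)
  step 9: ref 5 -> FAULT, evict 3, frames=[4,5] (faults so far: 8)
  step 10: ref 3 -> FAULT, evict 4, frames=[3,5] (faults so far: 9)
  FIFO total faults: 9
--- LRU ---
  step 0: ref 4 -> FAULT, frames=[4,-] (faults so far: 1)
  step 1: ref 1 -> FAULT, frames=[4,1] (faults so far: 2)
  step 2: ref 6 -> FAULT, evict 4, frames=[6,1] (faults so far: 3)
  step 3: ref 1 -> HIT, frames=[6,1] (faults so far: 3)
  step 4: ref 1 -> HIT, frames=[6,1] (faults so far: 3)
  step 5: ref 5 -> FAULT, evict 6, frames=[5,1] (faults so far: 4)
  step 6: ref 2 -> FAULT, evict 1, frames=[5,2] (faults so far: 5)
  step 7: ref 3 -> FAULT, evict 5, frames=[3,2] (faults so far: 6)
  step 8: ref 4 -> FAULT, evict 2, frames=[3,4] (faults so far: 7)
  step 9: ref 5 -> FAULT, evict 3, frames=[5,4] (faults so far: 8)
  step 10: ref 3 -> FAULT, evict 4, frames=[5,3] (faults so far: 9)
  LRU total faults: 9
--- Optimal ---
  step 0: ref 4 -> FAULT, frames=[4,-] (faults so far: 1)
  step 1: ref 1 -> FAULT, frames=[4,1] (faults so far: 2)
  step 2: ref 6 -> FAULT, evict 4, frames=[6,1] (faults so far: 3)
  step 3: ref 1 -> HIT, frames=[6,1] (faults so far: 3)
  step 4: ref 1 -> HIT, frames=[6,1] (faults so far: 3)
  step 5: ref 5 -> FAULT, evict 1, frames=[6,5] (faults so far: 4)
  step 6: ref 2 -> FAULT, evict 6, frames=[2,5] (faults so far: 5)
  step 7: ref 3 -> FAULT, evict 2, frames=[3,5] (faults so far: 6)
  step 8: ref 4 -> FAULT, evict 3, frames=[4,5] (faults so far: 7)
  step 9: ref 5 -> HIT, frames=[4,5] (faults so far: 7)
  step 10: ref 3 -> FAULT, evict 4, frames=[3,5] (faults so far: 8)
  Optimal total faults: 8

Answer: 9 9 8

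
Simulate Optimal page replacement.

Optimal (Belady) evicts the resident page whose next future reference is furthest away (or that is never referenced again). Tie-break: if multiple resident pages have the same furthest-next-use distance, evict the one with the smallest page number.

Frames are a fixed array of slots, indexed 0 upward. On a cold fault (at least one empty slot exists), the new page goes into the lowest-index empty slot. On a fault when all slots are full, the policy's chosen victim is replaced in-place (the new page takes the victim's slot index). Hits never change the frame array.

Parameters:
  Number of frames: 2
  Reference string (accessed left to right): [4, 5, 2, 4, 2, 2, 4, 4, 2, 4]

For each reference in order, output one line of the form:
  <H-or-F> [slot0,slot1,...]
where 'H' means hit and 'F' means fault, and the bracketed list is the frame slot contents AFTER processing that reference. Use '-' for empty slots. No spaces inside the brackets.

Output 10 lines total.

F [4,-]
F [4,5]
F [4,2]
H [4,2]
H [4,2]
H [4,2]
H [4,2]
H [4,2]
H [4,2]
H [4,2]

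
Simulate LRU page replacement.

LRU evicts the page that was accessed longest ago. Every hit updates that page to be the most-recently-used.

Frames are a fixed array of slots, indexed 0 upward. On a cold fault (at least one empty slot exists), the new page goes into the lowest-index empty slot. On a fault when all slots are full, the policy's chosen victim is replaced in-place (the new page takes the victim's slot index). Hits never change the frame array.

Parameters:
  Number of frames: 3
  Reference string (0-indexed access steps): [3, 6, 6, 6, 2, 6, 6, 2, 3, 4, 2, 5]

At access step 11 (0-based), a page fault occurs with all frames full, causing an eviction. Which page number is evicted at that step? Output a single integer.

Step 0: ref 3 -> FAULT, frames=[3,-,-]
Step 1: ref 6 -> FAULT, frames=[3,6,-]
Step 2: ref 6 -> HIT, frames=[3,6,-]
Step 3: ref 6 -> HIT, frames=[3,6,-]
Step 4: ref 2 -> FAULT, frames=[3,6,2]
Step 5: ref 6 -> HIT, frames=[3,6,2]
Step 6: ref 6 -> HIT, frames=[3,6,2]
Step 7: ref 2 -> HIT, frames=[3,6,2]
Step 8: ref 3 -> HIT, frames=[3,6,2]
Step 9: ref 4 -> FAULT, evict 6, frames=[3,4,2]
Step 10: ref 2 -> HIT, frames=[3,4,2]
Step 11: ref 5 -> FAULT, evict 3, frames=[5,4,2]
At step 11: evicted page 3

Answer: 3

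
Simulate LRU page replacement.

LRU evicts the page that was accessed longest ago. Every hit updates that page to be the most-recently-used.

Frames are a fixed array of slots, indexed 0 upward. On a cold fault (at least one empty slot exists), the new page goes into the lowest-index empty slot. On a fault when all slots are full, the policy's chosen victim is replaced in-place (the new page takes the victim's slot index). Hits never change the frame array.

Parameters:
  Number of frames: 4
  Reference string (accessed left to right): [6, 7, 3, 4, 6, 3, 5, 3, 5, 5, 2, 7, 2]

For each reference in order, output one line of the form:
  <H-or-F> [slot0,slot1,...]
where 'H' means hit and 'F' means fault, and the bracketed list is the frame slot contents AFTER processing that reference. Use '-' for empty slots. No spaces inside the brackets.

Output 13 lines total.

F [6,-,-,-]
F [6,7,-,-]
F [6,7,3,-]
F [6,7,3,4]
H [6,7,3,4]
H [6,7,3,4]
F [6,5,3,4]
H [6,5,3,4]
H [6,5,3,4]
H [6,5,3,4]
F [6,5,3,2]
F [7,5,3,2]
H [7,5,3,2]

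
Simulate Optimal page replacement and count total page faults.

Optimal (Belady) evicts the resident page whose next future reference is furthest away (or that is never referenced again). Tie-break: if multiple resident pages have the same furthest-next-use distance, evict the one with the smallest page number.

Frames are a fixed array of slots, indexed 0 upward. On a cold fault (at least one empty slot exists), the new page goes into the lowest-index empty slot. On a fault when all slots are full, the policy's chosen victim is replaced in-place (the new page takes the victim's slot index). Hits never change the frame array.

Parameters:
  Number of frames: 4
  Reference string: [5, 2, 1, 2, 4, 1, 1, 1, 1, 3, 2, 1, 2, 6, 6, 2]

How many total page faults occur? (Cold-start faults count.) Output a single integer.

Answer: 6

Derivation:
Step 0: ref 5 → FAULT, frames=[5,-,-,-]
Step 1: ref 2 → FAULT, frames=[5,2,-,-]
Step 2: ref 1 → FAULT, frames=[5,2,1,-]
Step 3: ref 2 → HIT, frames=[5,2,1,-]
Step 4: ref 4 → FAULT, frames=[5,2,1,4]
Step 5: ref 1 → HIT, frames=[5,2,1,4]
Step 6: ref 1 → HIT, frames=[5,2,1,4]
Step 7: ref 1 → HIT, frames=[5,2,1,4]
Step 8: ref 1 → HIT, frames=[5,2,1,4]
Step 9: ref 3 → FAULT (evict 4), frames=[5,2,1,3]
Step 10: ref 2 → HIT, frames=[5,2,1,3]
Step 11: ref 1 → HIT, frames=[5,2,1,3]
Step 12: ref 2 → HIT, frames=[5,2,1,3]
Step 13: ref 6 → FAULT (evict 1), frames=[5,2,6,3]
Step 14: ref 6 → HIT, frames=[5,2,6,3]
Step 15: ref 2 → HIT, frames=[5,2,6,3]
Total faults: 6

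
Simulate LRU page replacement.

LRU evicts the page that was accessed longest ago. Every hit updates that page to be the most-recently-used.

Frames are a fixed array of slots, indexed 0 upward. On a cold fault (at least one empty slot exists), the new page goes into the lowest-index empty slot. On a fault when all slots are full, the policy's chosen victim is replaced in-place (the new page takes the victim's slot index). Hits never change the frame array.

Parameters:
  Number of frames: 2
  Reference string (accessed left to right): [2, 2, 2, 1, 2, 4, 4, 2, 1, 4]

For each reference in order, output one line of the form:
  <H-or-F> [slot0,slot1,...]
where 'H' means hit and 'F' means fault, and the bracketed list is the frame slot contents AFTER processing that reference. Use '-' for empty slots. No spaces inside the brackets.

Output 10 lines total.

F [2,-]
H [2,-]
H [2,-]
F [2,1]
H [2,1]
F [2,4]
H [2,4]
H [2,4]
F [2,1]
F [4,1]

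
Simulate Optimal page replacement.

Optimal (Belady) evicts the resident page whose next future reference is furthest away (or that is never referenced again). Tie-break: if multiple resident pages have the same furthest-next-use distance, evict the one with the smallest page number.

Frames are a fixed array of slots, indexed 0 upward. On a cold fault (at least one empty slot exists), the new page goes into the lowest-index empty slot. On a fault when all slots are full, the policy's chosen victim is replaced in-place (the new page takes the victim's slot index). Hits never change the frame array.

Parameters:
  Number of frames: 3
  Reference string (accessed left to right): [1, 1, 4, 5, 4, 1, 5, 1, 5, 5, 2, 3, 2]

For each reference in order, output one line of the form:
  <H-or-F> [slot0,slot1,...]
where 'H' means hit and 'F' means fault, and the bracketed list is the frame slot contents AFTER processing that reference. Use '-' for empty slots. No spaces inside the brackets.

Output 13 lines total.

F [1,-,-]
H [1,-,-]
F [1,4,-]
F [1,4,5]
H [1,4,5]
H [1,4,5]
H [1,4,5]
H [1,4,5]
H [1,4,5]
H [1,4,5]
F [2,4,5]
F [2,3,5]
H [2,3,5]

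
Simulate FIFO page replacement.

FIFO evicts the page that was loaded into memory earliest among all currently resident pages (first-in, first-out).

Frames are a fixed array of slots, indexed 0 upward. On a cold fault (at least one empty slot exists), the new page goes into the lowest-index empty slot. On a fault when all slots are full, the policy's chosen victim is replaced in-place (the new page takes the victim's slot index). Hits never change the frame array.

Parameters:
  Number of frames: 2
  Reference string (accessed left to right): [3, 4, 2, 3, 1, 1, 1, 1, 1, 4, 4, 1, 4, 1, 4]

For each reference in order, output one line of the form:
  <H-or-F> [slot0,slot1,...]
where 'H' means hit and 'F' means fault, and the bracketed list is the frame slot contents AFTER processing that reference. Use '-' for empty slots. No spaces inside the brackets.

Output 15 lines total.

F [3,-]
F [3,4]
F [2,4]
F [2,3]
F [1,3]
H [1,3]
H [1,3]
H [1,3]
H [1,3]
F [1,4]
H [1,4]
H [1,4]
H [1,4]
H [1,4]
H [1,4]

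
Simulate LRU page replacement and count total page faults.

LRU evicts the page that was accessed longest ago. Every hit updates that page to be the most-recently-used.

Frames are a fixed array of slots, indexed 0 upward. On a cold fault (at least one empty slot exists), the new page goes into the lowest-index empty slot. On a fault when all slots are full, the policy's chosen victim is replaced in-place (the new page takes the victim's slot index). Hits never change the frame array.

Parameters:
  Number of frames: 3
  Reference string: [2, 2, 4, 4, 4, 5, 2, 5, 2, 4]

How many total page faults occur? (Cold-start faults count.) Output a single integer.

Answer: 3

Derivation:
Step 0: ref 2 → FAULT, frames=[2,-,-]
Step 1: ref 2 → HIT, frames=[2,-,-]
Step 2: ref 4 → FAULT, frames=[2,4,-]
Step 3: ref 4 → HIT, frames=[2,4,-]
Step 4: ref 4 → HIT, frames=[2,4,-]
Step 5: ref 5 → FAULT, frames=[2,4,5]
Step 6: ref 2 → HIT, frames=[2,4,5]
Step 7: ref 5 → HIT, frames=[2,4,5]
Step 8: ref 2 → HIT, frames=[2,4,5]
Step 9: ref 4 → HIT, frames=[2,4,5]
Total faults: 3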